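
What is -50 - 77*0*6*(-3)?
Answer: -50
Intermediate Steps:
-50 - 77*0*6*(-3) = -50 - 0*(-3) = -50 - 77*0 = -50 + 0 = -50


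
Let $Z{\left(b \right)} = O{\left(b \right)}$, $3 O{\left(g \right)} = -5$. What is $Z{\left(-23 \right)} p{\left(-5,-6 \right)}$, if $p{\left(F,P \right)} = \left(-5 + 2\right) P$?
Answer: $-30$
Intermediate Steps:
$p{\left(F,P \right)} = - 3 P$
$O{\left(g \right)} = - \frac{5}{3}$ ($O{\left(g \right)} = \frac{1}{3} \left(-5\right) = - \frac{5}{3}$)
$Z{\left(b \right)} = - \frac{5}{3}$
$Z{\left(-23 \right)} p{\left(-5,-6 \right)} = - \frac{5 \left(\left(-3\right) \left(-6\right)\right)}{3} = \left(- \frac{5}{3}\right) 18 = -30$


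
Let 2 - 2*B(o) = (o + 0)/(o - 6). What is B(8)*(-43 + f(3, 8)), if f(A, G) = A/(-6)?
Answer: 87/2 ≈ 43.500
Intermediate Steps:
f(A, G) = -A/6 (f(A, G) = A*(-⅙) = -A/6)
B(o) = 1 - o/(2*(-6 + o)) (B(o) = 1 - (o + 0)/(2*(o - 6)) = 1 - o/(2*(-6 + o)))
B(8)*(-43 + f(3, 8)) = ((-12 + 8)/(2*(-6 + 8)))*(-43 - ⅙*3) = ((½)*(-4)/2)*(-43 - ½) = ((½)*(½)*(-4))*(-87/2) = -1*(-87/2) = 87/2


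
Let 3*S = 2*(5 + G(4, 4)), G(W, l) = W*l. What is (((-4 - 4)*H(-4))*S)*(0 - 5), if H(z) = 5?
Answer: 2800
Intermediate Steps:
S = 14 (S = (2*(5 + 4*4))/3 = (2*(5 + 16))/3 = (2*21)/3 = (⅓)*42 = 14)
(((-4 - 4)*H(-4))*S)*(0 - 5) = (((-4 - 4)*5)*14)*(0 - 5) = (-8*5*14)*(-5) = -40*14*(-5) = -560*(-5) = 2800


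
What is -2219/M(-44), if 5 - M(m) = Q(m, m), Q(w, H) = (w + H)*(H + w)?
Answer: 2219/7739 ≈ 0.28673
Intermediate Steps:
Q(w, H) = (H + w)² (Q(w, H) = (H + w)*(H + w) = (H + w)²)
M(m) = 5 - 4*m² (M(m) = 5 - (m + m)² = 5 - (2*m)² = 5 - 4*m²)
-2219/M(-44) = -2219/(5 - 4*(-44)²) = -2219/(5 - 4*1936) = -2219/(5 - 7744) = -2219/(-7739) = -2219*(-1/7739) = 2219/7739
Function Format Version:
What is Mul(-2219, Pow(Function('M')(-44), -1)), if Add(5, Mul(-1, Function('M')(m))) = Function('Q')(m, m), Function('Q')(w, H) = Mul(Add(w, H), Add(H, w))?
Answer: Rational(2219, 7739) ≈ 0.28673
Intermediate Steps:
Function('Q')(w, H) = Pow(Add(H, w), 2) (Function('Q')(w, H) = Mul(Add(H, w), Add(H, w)) = Pow(Add(H, w), 2))
Function('M')(m) = Add(5, Mul(-4, Pow(m, 2))) (Function('M')(m) = Add(5, Mul(-1, Pow(Add(m, m), 2))) = Add(5, Mul(-1, Pow(Mul(2, m), 2))) = Add(5, Mul(-1, Mul(4, Pow(m, 2)))) = Add(5, Mul(-4, Pow(m, 2))))
Mul(-2219, Pow(Function('M')(-44), -1)) = Mul(-2219, Pow(Add(5, Mul(-4, Pow(-44, 2))), -1)) = Mul(-2219, Pow(Add(5, Mul(-4, 1936)), -1)) = Mul(-2219, Pow(Add(5, -7744), -1)) = Mul(-2219, Pow(-7739, -1)) = Mul(-2219, Rational(-1, 7739)) = Rational(2219, 7739)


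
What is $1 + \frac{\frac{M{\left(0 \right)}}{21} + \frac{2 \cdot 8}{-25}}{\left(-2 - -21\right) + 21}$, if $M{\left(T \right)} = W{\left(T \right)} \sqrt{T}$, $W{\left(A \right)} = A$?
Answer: $\frac{123}{125} \approx 0.984$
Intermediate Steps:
$M{\left(T \right)} = T^{\frac{3}{2}}$ ($M{\left(T \right)} = T \sqrt{T} = T^{\frac{3}{2}}$)
$1 + \frac{\frac{M{\left(0 \right)}}{21} + \frac{2 \cdot 8}{-25}}{\left(-2 - -21\right) + 21} = 1 + \frac{\frac{0^{\frac{3}{2}}}{21} + \frac{2 \cdot 8}{-25}}{\left(-2 - -21\right) + 21} = 1 + \frac{0 \cdot \frac{1}{21} + 16 \left(- \frac{1}{25}\right)}{\left(-2 + 21\right) + 21} = 1 + \frac{0 - \frac{16}{25}}{19 + 21} = 1 - \frac{16}{25 \cdot 40} = 1 - \frac{2}{125} = \frac{123}{125}$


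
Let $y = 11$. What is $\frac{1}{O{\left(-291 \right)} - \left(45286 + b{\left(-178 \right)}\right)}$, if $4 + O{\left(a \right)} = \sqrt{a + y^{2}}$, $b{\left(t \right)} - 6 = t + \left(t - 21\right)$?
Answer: $- \frac{44919}{2017716731} - \frac{i \sqrt{170}}{2017716731} \approx -2.2262 \cdot 10^{-5} - 6.462 \cdot 10^{-9} i$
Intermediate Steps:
$b{\left(t \right)} = -15 + 2 t$ ($b{\left(t \right)} = 6 + \left(t + \left(t - 21\right)\right) = 6 + \left(t + \left(-21 + t\right)\right) = 6 + \left(-21 + 2 t\right) = -15 + 2 t$)
$O{\left(a \right)} = -4 + \sqrt{121 + a}$ ($O{\left(a \right)} = -4 + \sqrt{a + 11^{2}} = -4 + \sqrt{a + 121} = -4 + \sqrt{121 + a}$)
$\frac{1}{O{\left(-291 \right)} - \left(45286 + b{\left(-178 \right)}\right)} = \frac{1}{\left(-4 + \sqrt{121 - 291}\right) - \left(45271 - 356\right)} = \frac{1}{\left(-4 + \sqrt{-170}\right) - 44915} = \frac{1}{\left(-4 + i \sqrt{170}\right) - 44915} = \frac{1}{-44919 + i \sqrt{170}}$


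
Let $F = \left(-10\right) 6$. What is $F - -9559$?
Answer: $9499$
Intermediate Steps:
$F = -60$
$F - -9559 = -60 - -9559 = -60 + 9559 = 9499$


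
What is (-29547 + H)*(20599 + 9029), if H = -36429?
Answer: -1954736928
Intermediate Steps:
(-29547 + H)*(20599 + 9029) = (-29547 - 36429)*(20599 + 9029) = -65976*29628 = -1954736928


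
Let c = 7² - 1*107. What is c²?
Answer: 3364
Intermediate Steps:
c = -58 (c = 49 - 107 = -58)
c² = (-58)² = 3364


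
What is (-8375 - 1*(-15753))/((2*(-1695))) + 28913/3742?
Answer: 35203297/6342690 ≈ 5.5502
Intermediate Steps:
(-8375 - 1*(-15753))/((2*(-1695))) + 28913/3742 = (-8375 + 15753)/(-3390) + 28913*(1/3742) = 7378*(-1/3390) + 28913/3742 = -3689/1695 + 28913/3742 = 35203297/6342690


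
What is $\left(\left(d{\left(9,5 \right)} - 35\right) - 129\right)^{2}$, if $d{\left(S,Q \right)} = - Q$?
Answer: $28561$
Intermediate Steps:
$\left(\left(d{\left(9,5 \right)} - 35\right) - 129\right)^{2} = \left(\left(\left(-1\right) 5 - 35\right) - 129\right)^{2} = \left(\left(-5 - 35\right) - 129\right)^{2} = \left(-40 - 129\right)^{2} = \left(-169\right)^{2} = 28561$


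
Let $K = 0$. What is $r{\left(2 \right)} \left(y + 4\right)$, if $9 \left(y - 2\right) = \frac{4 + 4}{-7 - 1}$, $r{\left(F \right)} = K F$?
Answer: $0$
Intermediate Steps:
$r{\left(F \right)} = 0$ ($r{\left(F \right)} = 0 F = 0$)
$y = \frac{17}{9}$ ($y = 2 + \frac{\left(4 + 4\right) \frac{1}{-7 - 1}}{9} = 2 + \frac{8 \frac{1}{-8}}{9} = 2 + \frac{8 \left(- \frac{1}{8}\right)}{9} = 2 + \frac{1}{9} \left(-1\right) = 2 - \frac{1}{9} = \frac{17}{9} \approx 1.8889$)
$r{\left(2 \right)} \left(y + 4\right) = 0 \left(\frac{17}{9} + 4\right) = 0 \cdot \frac{53}{9} = 0$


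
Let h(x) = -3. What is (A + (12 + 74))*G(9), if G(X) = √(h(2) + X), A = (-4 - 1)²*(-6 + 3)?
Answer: 11*√6 ≈ 26.944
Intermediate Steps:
A = -75 (A = (-5)²*(-3) = 25*(-3) = -75)
G(X) = √(-3 + X)
(A + (12 + 74))*G(9) = (-75 + (12 + 74))*√(-3 + 9) = (-75 + 86)*√6 = 11*√6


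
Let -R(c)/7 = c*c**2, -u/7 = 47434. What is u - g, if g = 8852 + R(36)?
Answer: -14298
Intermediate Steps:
u = -332038 (u = -7*47434 = -332038)
R(c) = -7*c**3 (R(c) = -7*c*c**2 = -7*c**3)
g = -317740 (g = 8852 - 7*36**3 = 8852 - 7*46656 = 8852 - 326592 = -317740)
u - g = -332038 - 1*(-317740) = -332038 + 317740 = -14298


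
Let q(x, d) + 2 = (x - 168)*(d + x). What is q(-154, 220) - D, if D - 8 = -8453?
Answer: -12809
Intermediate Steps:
q(x, d) = -2 + (-168 + x)*(d + x) (q(x, d) = -2 + (x - 168)*(d + x) = -2 + (-168 + x)*(d + x))
D = -8445 (D = 8 - 8453 = -8445)
q(-154, 220) - D = (-2 + (-154)**2 - 168*220 - 168*(-154) + 220*(-154)) - 1*(-8445) = (-2 + 23716 - 36960 + 25872 - 33880) + 8445 = -21254 + 8445 = -12809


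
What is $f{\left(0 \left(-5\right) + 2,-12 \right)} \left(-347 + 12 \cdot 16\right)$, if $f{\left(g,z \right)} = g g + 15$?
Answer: $-2945$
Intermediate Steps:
$f{\left(g,z \right)} = 15 + g^{2}$ ($f{\left(g,z \right)} = g^{2} + 15 = 15 + g^{2}$)
$f{\left(0 \left(-5\right) + 2,-12 \right)} \left(-347 + 12 \cdot 16\right) = \left(15 + \left(0 \left(-5\right) + 2\right)^{2}\right) \left(-347 + 12 \cdot 16\right) = \left(15 + \left(0 + 2\right)^{2}\right) \left(-347 + 192\right) = \left(15 + 2^{2}\right) \left(-155\right) = \left(15 + 4\right) \left(-155\right) = 19 \left(-155\right) = -2945$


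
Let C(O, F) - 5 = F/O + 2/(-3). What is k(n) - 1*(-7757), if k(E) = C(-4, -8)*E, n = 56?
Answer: 24335/3 ≈ 8111.7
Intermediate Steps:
C(O, F) = 13/3 + F/O (C(O, F) = 5 + (F/O + 2/(-3)) = 5 + (F/O + 2*(-⅓)) = 5 + (F/O - ⅔) = 5 + (-⅔ + F/O) = 13/3 + F/O)
k(E) = 19*E/3 (k(E) = (13/3 - 8/(-4))*E = (13/3 - 8*(-¼))*E = (13/3 + 2)*E = 19*E/3)
k(n) - 1*(-7757) = (19/3)*56 - 1*(-7757) = 1064/3 + 7757 = 24335/3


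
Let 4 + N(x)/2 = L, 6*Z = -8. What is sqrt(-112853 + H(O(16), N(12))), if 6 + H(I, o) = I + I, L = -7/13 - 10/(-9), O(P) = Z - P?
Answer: I*sqrt(1016043)/3 ≈ 336.0*I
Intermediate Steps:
Z = -4/3 (Z = (1/6)*(-8) = -4/3 ≈ -1.3333)
O(P) = -4/3 - P
L = 67/117 (L = -7*1/13 - 10*(-1/9) = -7/13 + 10/9 = 67/117 ≈ 0.57265)
N(x) = -802/117 (N(x) = -8 + 2*(67/117) = -8 + 134/117 = -802/117)
H(I, o) = -6 + 2*I (H(I, o) = -6 + (I + I) = -6 + 2*I)
sqrt(-112853 + H(O(16), N(12))) = sqrt(-112853 + (-6 + 2*(-4/3 - 1*16))) = sqrt(-112853 + (-6 + 2*(-4/3 - 16))) = sqrt(-112853 + (-6 + 2*(-52/3))) = sqrt(-112853 + (-6 - 104/3)) = sqrt(-112853 - 122/3) = sqrt(-338681/3) = I*sqrt(1016043)/3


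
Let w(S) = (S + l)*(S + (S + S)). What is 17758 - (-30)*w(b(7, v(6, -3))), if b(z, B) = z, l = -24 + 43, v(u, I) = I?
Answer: 34138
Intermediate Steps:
l = 19
w(S) = 3*S*(19 + S) (w(S) = (S + 19)*(S + (S + S)) = (19 + S)*(S + 2*S) = (19 + S)*(3*S) = 3*S*(19 + S))
17758 - (-30)*w(b(7, v(6, -3))) = 17758 - (-30)*3*7*(19 + 7) = 17758 - (-30)*3*7*26 = 17758 - (-30)*546 = 17758 - 1*(-16380) = 17758 + 16380 = 34138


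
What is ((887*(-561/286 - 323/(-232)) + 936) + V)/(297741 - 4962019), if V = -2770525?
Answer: 8354603403/14067462448 ≈ 0.59390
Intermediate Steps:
((887*(-561/286 - 323/(-232)) + 936) + V)/(297741 - 4962019) = ((887*(-561/286 - 323/(-232)) + 936) - 2770525)/(297741 - 4962019) = ((887*(-561*1/286 - 323*(-1/232)) + 936) - 2770525)/(-4664278) = ((887*(-51/26 + 323/232) + 936) - 2770525)*(-1/4664278) = ((887*(-1717/3016) + 936) - 2770525)*(-1/4664278) = ((-1522979/3016 + 936) - 2770525)*(-1/4664278) = (1299997/3016 - 2770525)*(-1/4664278) = -8354603403/3016*(-1/4664278) = 8354603403/14067462448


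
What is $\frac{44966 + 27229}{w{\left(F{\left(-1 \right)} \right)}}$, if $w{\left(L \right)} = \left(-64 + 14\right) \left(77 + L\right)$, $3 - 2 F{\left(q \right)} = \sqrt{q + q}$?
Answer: $- \frac{755641}{41085} - \frac{4813 i \sqrt{2}}{41085} \approx -18.392 - 0.16567 i$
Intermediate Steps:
$F{\left(q \right)} = \frac{3}{2} - \frac{\sqrt{2} \sqrt{q}}{2}$ ($F{\left(q \right)} = \frac{3}{2} - \frac{\sqrt{q + q}}{2} = \frac{3}{2} - \frac{\sqrt{2 q}}{2} = \frac{3}{2} - \frac{\sqrt{2} \sqrt{q}}{2}$)
$w{\left(L \right)} = -3850 - 50 L$ ($w{\left(L \right)} = - 50 \left(77 + L\right) = -3850 - 50 L$)
$\frac{44966 + 27229}{w{\left(F{\left(-1 \right)} \right)}} = \frac{44966 + 27229}{-3850 - 50 \left(\frac{3}{2} - \frac{\sqrt{2} \sqrt{-1}}{2}\right)} = \frac{72195}{-3850 - 50 \left(\frac{3}{2} - \frac{\sqrt{2} i}{2}\right)} = \frac{72195}{-3850 - 50 \left(\frac{3}{2} - \frac{i \sqrt{2}}{2}\right)} = \frac{72195}{-3850 - \left(75 - 25 i \sqrt{2}\right)} = \frac{72195}{-3925 + 25 i \sqrt{2}}$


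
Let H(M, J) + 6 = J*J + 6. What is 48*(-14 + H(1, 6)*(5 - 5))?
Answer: -672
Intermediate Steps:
H(M, J) = J² (H(M, J) = -6 + (J*J + 6) = -6 + (J² + 6) = -6 + (6 + J²) = J²)
48*(-14 + H(1, 6)*(5 - 5)) = 48*(-14 + 6²*(5 - 5)) = 48*(-14 + 36*0) = 48*(-14 + 0) = 48*(-14) = -672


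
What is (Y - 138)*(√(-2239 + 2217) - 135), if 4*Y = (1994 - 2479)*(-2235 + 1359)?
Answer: -14320395 + 106077*I*√22 ≈ -1.432e+7 + 4.9755e+5*I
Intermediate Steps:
Y = 106215 (Y = ((1994 - 2479)*(-2235 + 1359))/4 = (-485*(-876))/4 = (¼)*424860 = 106215)
(Y - 138)*(√(-2239 + 2217) - 135) = (106215 - 138)*(√(-2239 + 2217) - 135) = 106077*(√(-22) - 135) = 106077*(I*√22 - 135) = 106077*(-135 + I*√22) = -14320395 + 106077*I*√22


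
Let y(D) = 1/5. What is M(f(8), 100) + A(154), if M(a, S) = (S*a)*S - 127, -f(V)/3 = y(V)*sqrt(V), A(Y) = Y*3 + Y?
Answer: 489 - 12000*sqrt(2) ≈ -16482.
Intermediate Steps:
y(D) = 1/5
A(Y) = 4*Y (A(Y) = 3*Y + Y = 4*Y)
f(V) = -3*sqrt(V)/5
M(a, S) = -127 + a*S**2 (M(a, S) = a*S**2 - 127 = -127 + a*S**2)
M(f(8), 100) + A(154) = (-127 - 6*sqrt(2)/5*100**2) + 4*154 = (-127 - 6*sqrt(2)/5*10000) + 616 = (-127 - 12000*sqrt(2)) + 616 = 489 - 12000*sqrt(2)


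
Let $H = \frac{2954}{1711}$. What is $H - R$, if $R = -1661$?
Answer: $\frac{2844925}{1711} \approx 1662.7$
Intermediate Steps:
$H = \frac{2954}{1711}$ ($H = 2954 \cdot \frac{1}{1711} = \frac{2954}{1711} \approx 1.7265$)
$H - R = \frac{2954}{1711} - -1661 = \frac{2954}{1711} + 1661 = \frac{2844925}{1711}$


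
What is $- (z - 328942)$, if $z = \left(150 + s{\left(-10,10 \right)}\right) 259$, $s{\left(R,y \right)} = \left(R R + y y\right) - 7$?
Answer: $240105$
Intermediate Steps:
$s{\left(R,y \right)} = -7 + R^{2} + y^{2}$ ($s{\left(R,y \right)} = \left(R^{2} + y^{2}\right) - 7 = -7 + R^{2} + y^{2}$)
$z = 88837$ ($z = \left(150 + \left(-7 + \left(-10\right)^{2} + 10^{2}\right)\right) 259 = \left(150 + \left(-7 + 100 + 100\right)\right) 259 = \left(150 + 193\right) 259 = 343 \cdot 259 = 88837$)
$- (z - 328942) = - (88837 - 328942) = \left(-1\right) \left(-240105\right) = 240105$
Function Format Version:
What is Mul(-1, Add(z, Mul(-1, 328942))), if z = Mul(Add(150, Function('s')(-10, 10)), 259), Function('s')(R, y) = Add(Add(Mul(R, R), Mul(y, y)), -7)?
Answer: 240105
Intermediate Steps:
Function('s')(R, y) = Add(-7, Pow(R, 2), Pow(y, 2)) (Function('s')(R, y) = Add(Add(Pow(R, 2), Pow(y, 2)), -7) = Add(-7, Pow(R, 2), Pow(y, 2)))
z = 88837 (z = Mul(Add(150, Add(-7, Pow(-10, 2), Pow(10, 2))), 259) = Mul(Add(150, Add(-7, 100, 100)), 259) = Mul(Add(150, 193), 259) = Mul(343, 259) = 88837)
Mul(-1, Add(z, Mul(-1, 328942))) = Mul(-1, Add(88837, Mul(-1, 328942))) = Mul(-1, Add(88837, -328942)) = Mul(-1, -240105) = 240105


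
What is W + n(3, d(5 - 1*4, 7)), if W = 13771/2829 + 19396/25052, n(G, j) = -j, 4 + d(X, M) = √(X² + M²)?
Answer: 170837702/17718027 - 5*√2 ≈ 2.5710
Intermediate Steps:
d(X, M) = -4 + √(M² + X²) (d(X, M) = -4 + √(X² + M²) = -4 + √(M² + X²))
W = 99965594/17718027 (W = 13771*(1/2829) + 19396*(1/25052) = 13771/2829 + 4849/6263 = 99965594/17718027 ≈ 5.6420)
W + n(3, d(5 - 1*4, 7)) = 99965594/17718027 - (-4 + √(7² + (5 - 1*4)²)) = 99965594/17718027 - (-4 + √(49 + (5 - 4)²)) = 99965594/17718027 - (-4 + √(49 + 1²)) = 99965594/17718027 - (-4 + √(49 + 1)) = 99965594/17718027 - (-4 + √50) = 99965594/17718027 - (-4 + 5*√2) = 99965594/17718027 + (4 - 5*√2) = 170837702/17718027 - 5*√2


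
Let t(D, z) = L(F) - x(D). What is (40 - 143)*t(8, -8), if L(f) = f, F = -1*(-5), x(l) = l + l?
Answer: 1133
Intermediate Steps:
x(l) = 2*l
F = 5
t(D, z) = 5 - 2*D
(40 - 143)*t(8, -8) = (40 - 143)*(5 - 2*8) = -103*(5 - 16) = -103*(-11) = 1133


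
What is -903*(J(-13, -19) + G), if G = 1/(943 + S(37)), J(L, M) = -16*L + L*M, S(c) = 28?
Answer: -398950818/971 ≈ -4.1087e+5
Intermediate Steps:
G = 1/971 (G = 1/(943 + 28) = 1/971 ≈ 0.0010299)
-903*(J(-13, -19) + G) = -903*(-13*(-16 - 19) + 1/971) = -903*(-13*(-35) + 1/971) = -903*(455 + 1/971) = -903*441806/971 = -398950818/971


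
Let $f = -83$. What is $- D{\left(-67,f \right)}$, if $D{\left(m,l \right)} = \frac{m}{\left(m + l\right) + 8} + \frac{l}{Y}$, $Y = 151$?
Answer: $\frac{1669}{21442} \approx 0.077838$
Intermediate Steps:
$D{\left(m,l \right)} = \frac{l}{151} + \frac{m}{8 + l + m}$ ($D{\left(m,l \right)} = \frac{m}{\left(m + l\right) + 8} + \frac{l}{151} = \frac{m}{\left(l + m\right) + 8} + l \frac{1}{151} = \frac{m}{8 + l + m} + \frac{l}{151} = \frac{l}{151} + \frac{m}{8 + l + m}$)
$- D{\left(-67,f \right)} = - \frac{\left(-83\right)^{2} + 8 \left(-83\right) + 151 \left(-67\right) - -5561}{151 \left(8 - 83 - 67\right)} = - \frac{6889 - 664 - 10117 + 5561}{151 \left(-142\right)} = - \frac{\left(-1\right) 1669}{151 \cdot 142} = \left(-1\right) \left(- \frac{1669}{21442}\right) = \frac{1669}{21442}$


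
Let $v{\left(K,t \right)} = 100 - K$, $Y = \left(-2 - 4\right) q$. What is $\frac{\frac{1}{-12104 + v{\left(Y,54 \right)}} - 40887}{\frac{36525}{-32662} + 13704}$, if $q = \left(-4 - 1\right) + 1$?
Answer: $- \frac{8031403497047}{2691647027322} \approx -2.9838$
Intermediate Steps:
$q = -4$ ($q = -5 + 1 = -4$)
$Y = 24$ ($Y = \left(-2 - 4\right) \left(-4\right) = \left(-6\right) \left(-4\right) = 24$)
$\frac{\frac{1}{-12104 + v{\left(Y,54 \right)}} - 40887}{\frac{36525}{-32662} + 13704} = \frac{\frac{1}{-12104 + \left(100 - 24\right)} - 40887}{\frac{36525}{-32662} + 13704} = \frac{\frac{1}{-12104 + \left(100 - 24\right)} - 40887}{36525 \left(- \frac{1}{32662}\right) + 13704} = \frac{\frac{1}{-12104 + 76} - 40887}{- \frac{36525}{32662} + 13704} = \frac{\frac{1}{-12028} - 40887}{\frac{447563523}{32662}} = \left(- \frac{1}{12028} - 40887\right) \frac{32662}{447563523} = \left(- \frac{491788837}{12028}\right) \frac{32662}{447563523} = - \frac{8031403497047}{2691647027322}$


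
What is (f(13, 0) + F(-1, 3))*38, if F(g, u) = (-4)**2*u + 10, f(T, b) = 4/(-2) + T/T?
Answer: 2166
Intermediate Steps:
f(T, b) = -1 (f(T, b) = 4*(-1/2) + 1 = -2 + 1 = -1)
F(g, u) = 10 + 16*u (F(g, u) = 16*u + 10 = 10 + 16*u)
(f(13, 0) + F(-1, 3))*38 = (-1 + (10 + 16*3))*38 = (-1 + (10 + 48))*38 = (-1 + 58)*38 = 57*38 = 2166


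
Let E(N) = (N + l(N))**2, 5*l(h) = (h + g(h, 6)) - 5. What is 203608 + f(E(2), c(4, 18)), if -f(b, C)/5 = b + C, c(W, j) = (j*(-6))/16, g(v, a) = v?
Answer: 4072511/20 ≈ 2.0363e+5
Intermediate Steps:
c(W, j) = -3*j/8 (c(W, j) = -6*j*(1/16) = -3*j/8)
l(h) = -1 + 2*h/5 (l(h) = ((h + h) - 5)/5 = (2*h - 5)/5 = (-5 + 2*h)/5 = -1 + 2*h/5)
E(N) = (-1 + 7*N/5)**2 (E(N) = (N + (-1 + 2*N/5))**2 = (-1 + 7*N/5)**2)
f(b, C) = -5*C - 5*b (f(b, C) = -5*(b + C) = -5*(C + b) = -5*C - 5*b)
203608 + f(E(2), c(4, 18)) = 203608 + (-(-15)*18/8 - (-5 + 7*2)**2/5) = 203608 + (-5*(-27/4) - (-5 + 14)**2/5) = 203608 + (135/4 - 9**2/5) = 203608 + (135/4 - 81/5) = 203608 + 351/20 = 4072511/20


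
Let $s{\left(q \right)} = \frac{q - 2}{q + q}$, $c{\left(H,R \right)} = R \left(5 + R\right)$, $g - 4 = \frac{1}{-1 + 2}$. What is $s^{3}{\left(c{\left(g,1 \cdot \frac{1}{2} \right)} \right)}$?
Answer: $\frac{27}{10648} \approx 0.0025357$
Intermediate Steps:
$g = 5$ ($g = 4 + \frac{1}{-1 + 2} = 4 + 1^{-1} = 4 + 1 = 5$)
$s{\left(q \right)} = \frac{-2 + q}{2 q}$
$s^{3}{\left(c{\left(g,1 \cdot \frac{1}{2} \right)} \right)} = \left(\frac{-2 + 1 \cdot \frac{1}{2} \left(5 + 1 \cdot \frac{1}{2}\right)}{2 \cdot 1 \cdot \frac{1}{2} \left(5 + 1 \cdot \frac{1}{2}\right)}\right)^{3} = \left(\frac{-2 + \frac{5 + \frac{1}{2}}{2}}{2 \frac{5 + \frac{1}{2}}{2}}\right)^{3} = \left(\frac{-2 + \frac{1}{2} \cdot \frac{11}{2}}{2 \cdot \frac{1}{2} \cdot \frac{11}{2}}\right)^{3} = \left(\frac{-2 + \frac{11}{4}}{2 \cdot \frac{11}{4}}\right)^{3} = \left(\frac{1}{2} \cdot \frac{4}{11} \cdot \frac{3}{4}\right)^{3} = \left(\frac{3}{22}\right)^{3} = \frac{27}{10648}$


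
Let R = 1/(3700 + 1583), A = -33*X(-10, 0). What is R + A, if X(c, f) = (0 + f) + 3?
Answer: -523016/5283 ≈ -99.000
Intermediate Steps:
X(c, f) = 3 + f (X(c, f) = f + 3 = 3 + f)
A = -99 (A = -33*(3 + 0) = -33*3 = -99)
R = 1/5283 ≈ 0.00018929
R + A = 1/5283 - 99 = -523016/5283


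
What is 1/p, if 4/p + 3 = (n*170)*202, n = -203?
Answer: -6971023/4 ≈ -1.7428e+6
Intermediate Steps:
p = -4/6971023 (p = 4/(-3 - 203*170*202) = 4/(-3 - 34510*202) = 4/(-3 - 6971020) = 4/(-6971023) = 4*(-1/6971023) = -4/6971023 ≈ -5.7380e-7)
1/p = 1/(-4/6971023) = -6971023/4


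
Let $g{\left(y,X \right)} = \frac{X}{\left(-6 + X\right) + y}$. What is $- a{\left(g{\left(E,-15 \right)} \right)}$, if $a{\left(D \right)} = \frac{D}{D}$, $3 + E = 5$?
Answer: $-1$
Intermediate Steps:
$E = 2$ ($E = -3 + 5 = 2$)
$g{\left(y,X \right)} = \frac{X}{-6 + X + y}$
$a{\left(D \right)} = 1$
$- a{\left(g{\left(E,-15 \right)} \right)} = \left(-1\right) 1 = -1$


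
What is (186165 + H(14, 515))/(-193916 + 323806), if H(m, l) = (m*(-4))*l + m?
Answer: 157339/129890 ≈ 1.2113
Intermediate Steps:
H(m, l) = m - 4*l*m (H(m, l) = (-4*m)*l + m = -4*l*m + m = m - 4*l*m)
(186165 + H(14, 515))/(-193916 + 323806) = (186165 + 14*(1 - 4*515))/(-193916 + 323806) = (186165 + 14*(1 - 2060))/129890 = (186165 + 14*(-2059))*(1/129890) = (186165 - 28826)*(1/129890) = 157339*(1/129890) = 157339/129890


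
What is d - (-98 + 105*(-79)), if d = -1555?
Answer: 6838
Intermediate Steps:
d - (-98 + 105*(-79)) = -1555 - (-98 + 105*(-79)) = -1555 - (-98 - 8295) = -1555 - 1*(-8393) = -1555 + 8393 = 6838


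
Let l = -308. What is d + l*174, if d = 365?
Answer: -53227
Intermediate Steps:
d + l*174 = 365 - 308*174 = 365 - 53592 = -53227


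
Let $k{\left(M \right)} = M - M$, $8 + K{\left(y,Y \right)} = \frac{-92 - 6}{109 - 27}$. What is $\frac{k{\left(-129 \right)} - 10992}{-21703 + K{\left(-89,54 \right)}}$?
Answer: $\frac{56334}{111275} \approx 0.50626$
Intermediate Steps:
$K{\left(y,Y \right)} = - \frac{377}{41}$ ($K{\left(y,Y \right)} = -8 + \frac{-92 - 6}{109 - 27} = -8 - \frac{98}{82} = -8 - \frac{49}{41} = - \frac{377}{41}$)
$k{\left(M \right)} = 0$
$\frac{k{\left(-129 \right)} - 10992}{-21703 + K{\left(-89,54 \right)}} = \frac{0 - 10992}{-21703 - \frac{377}{41}} = - \frac{10992}{- \frac{890200}{41}} = \left(-10992\right) \left(- \frac{41}{890200}\right) = \frac{56334}{111275}$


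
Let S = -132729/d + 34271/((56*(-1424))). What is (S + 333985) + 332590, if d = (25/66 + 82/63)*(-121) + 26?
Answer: 1188982998278823/1781720192 ≈ 6.6732e+5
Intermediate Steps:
d = -22343/126 (d = (25*(1/66) + 82*(1/63))*(-121) + 26 = (25/66 + 82/63)*(-121) + 26 = (2329/1386)*(-121) + 26 = -25619/126 + 26 = -22343/126 ≈ -177.33)
S = 1332861296423/1781720192 (S = -132729/(-22343/126) + 34271/((56*(-1424))) = -132729*(-126/22343) + 34271/(-79744) = 16723854/22343 + 34271*(-1/79744) = 16723854/22343 - 34271/79744 = 1332861296423/1781720192 ≈ 748.08)
(S + 333985) + 332590 = (1332861296423/1781720192 + 333985) + 332590 = 596400679621543/1781720192 + 332590 = 1188982998278823/1781720192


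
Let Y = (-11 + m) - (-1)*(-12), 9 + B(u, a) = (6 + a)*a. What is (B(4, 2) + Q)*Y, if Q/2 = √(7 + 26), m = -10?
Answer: -231 - 66*√33 ≈ -610.14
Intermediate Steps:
B(u, a) = -9 + a*(6 + a) (B(u, a) = -9 + (6 + a)*a = -9 + a*(6 + a))
Q = 2*√33 (Q = 2*√(7 + 26) = 2*√33 ≈ 11.489)
Y = -33 (Y = (-11 - 10) - (-1)*(-12) = -21 - 1*12 = -21 - 12 = -33)
(B(4, 2) + Q)*Y = ((-9 + 2² + 6*2) + 2*√33)*(-33) = ((-9 + 4 + 12) + 2*√33)*(-33) = (7 + 2*√33)*(-33) = -231 - 66*√33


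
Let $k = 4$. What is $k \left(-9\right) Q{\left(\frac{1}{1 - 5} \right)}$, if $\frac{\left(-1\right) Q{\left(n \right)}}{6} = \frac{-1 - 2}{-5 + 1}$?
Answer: $162$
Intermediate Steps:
$Q{\left(n \right)} = - \frac{9}{2}$ ($Q{\left(n \right)} = - 6 \frac{-1 - 2}{-5 + 1} = - 6 \left(- \frac{3}{-4}\right) = - 6 \left(\left(-3\right) \left(- \frac{1}{4}\right)\right) = \left(-6\right) \frac{3}{4} = - \frac{9}{2}$)
$k \left(-9\right) Q{\left(\frac{1}{1 - 5} \right)} = 4 \left(-9\right) \left(- \frac{9}{2}\right) = \left(-36\right) \left(- \frac{9}{2}\right) = 162$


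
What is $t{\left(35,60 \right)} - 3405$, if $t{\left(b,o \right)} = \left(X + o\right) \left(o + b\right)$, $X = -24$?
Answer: $15$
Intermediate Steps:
$t{\left(b,o \right)} = \left(-24 + o\right) \left(b + o\right)$ ($t{\left(b,o \right)} = \left(-24 + o\right) \left(o + b\right) = \left(-24 + o\right) \left(b + o\right)$)
$t{\left(35,60 \right)} - 3405 = \left(60^{2} - 840 - 1440 + 35 \cdot 60\right) - 3405 = \left(3600 - 840 - 1440 + 2100\right) - 3405 = 3420 - 3405 = 15$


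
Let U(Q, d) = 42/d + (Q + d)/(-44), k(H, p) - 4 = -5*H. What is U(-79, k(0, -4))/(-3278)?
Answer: -537/144232 ≈ -0.0037232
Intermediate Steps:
k(H, p) = 4 - 5*H
U(Q, d) = 42/d - Q/44 - d/44 (U(Q, d) = 42/d + (Q + d)*(-1/44) = 42/d + (-Q/44 - d/44) = 42/d - Q/44 - d/44)
U(-79, k(0, -4))/(-3278) = ((1848 - (4 - 5*0)*(-79 + (4 - 5*0)))/(44*(4 - 5*0)))/(-3278) = ((1848 - (4 + 0)*(-79 + (4 + 0)))/(44*(4 + 0)))*(-1/3278) = ((1/44)*(1848 - 1*4*(-79 + 4))/4)*(-1/3278) = ((1/44)*(¼)*(1848 - 1*4*(-75)))*(-1/3278) = ((1/44)*(¼)*(1848 + 300))*(-1/3278) = ((1/44)*(¼)*2148)*(-1/3278) = (537/44)*(-1/3278) = -537/144232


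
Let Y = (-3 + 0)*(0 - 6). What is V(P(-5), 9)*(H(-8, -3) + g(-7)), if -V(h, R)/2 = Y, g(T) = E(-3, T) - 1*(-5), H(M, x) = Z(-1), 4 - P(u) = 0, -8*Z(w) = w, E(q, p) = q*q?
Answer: -1017/2 ≈ -508.50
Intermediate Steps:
E(q, p) = q²
Z(w) = -w/8
P(u) = 4 (P(u) = 4 - 1*0 = 4 + 0 = 4)
H(M, x) = ⅛ (H(M, x) = -⅛*(-1) = ⅛)
g(T) = 14 (g(T) = (-3)² - 1*(-5) = 9 + 5 = 14)
Y = 18 (Y = -3*(-6) = 18)
V(h, R) = -36 (V(h, R) = -2*18 = -36)
V(P(-5), 9)*(H(-8, -3) + g(-7)) = -36*(⅛ + 14) = -36*113/8 = -1017/2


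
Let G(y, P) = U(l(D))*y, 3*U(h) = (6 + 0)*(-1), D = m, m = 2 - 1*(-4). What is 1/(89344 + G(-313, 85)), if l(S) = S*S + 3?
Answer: 1/89970 ≈ 1.1115e-5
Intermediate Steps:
m = 6 (m = 2 + 4 = 6)
D = 6
l(S) = 3 + S² (l(S) = S² + 3 = 3 + S²)
U(h) = -2 (U(h) = ((6 + 0)*(-1))/3 = (6*(-1))/3 = (⅓)*(-6) = -2)
G(y, P) = -2*y
1/(89344 + G(-313, 85)) = 1/(89344 - 2*(-313)) = 1/(89344 + 626) = 1/89970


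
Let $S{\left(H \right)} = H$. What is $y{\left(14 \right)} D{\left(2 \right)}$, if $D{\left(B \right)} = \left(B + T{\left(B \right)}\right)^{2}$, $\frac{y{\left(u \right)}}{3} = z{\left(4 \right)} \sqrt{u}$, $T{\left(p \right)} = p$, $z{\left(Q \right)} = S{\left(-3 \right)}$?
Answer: $- 144 \sqrt{14} \approx -538.8$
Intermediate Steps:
$z{\left(Q \right)} = -3$
$y{\left(u \right)} = - 9 \sqrt{u}$ ($y{\left(u \right)} = 3 \left(- 3 \sqrt{u}\right) = - 9 \sqrt{u}$)
$D{\left(B \right)} = 4 B^{2}$ ($D{\left(B \right)} = \left(B + B\right)^{2} = \left(2 B\right)^{2} = 4 B^{2}$)
$y{\left(14 \right)} D{\left(2 \right)} = - 9 \sqrt{14} \cdot 4 \cdot 2^{2} = - 9 \sqrt{14} \cdot 4 \cdot 4 = - 9 \sqrt{14} \cdot 16 = - 144 \sqrt{14}$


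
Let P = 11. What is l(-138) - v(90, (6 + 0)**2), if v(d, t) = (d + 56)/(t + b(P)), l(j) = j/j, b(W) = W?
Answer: -99/47 ≈ -2.1064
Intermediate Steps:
l(j) = 1
v(d, t) = (56 + d)/(11 + t) (v(d, t) = (d + 56)/(t + 11) = (56 + d)/(11 + t))
l(-138) - v(90, (6 + 0)**2) = 1 - (56 + 90)/(11 + (6 + 0)**2) = 1 - 146/(11 + 6**2) = 1 - 146/(11 + 36) = 1 - 146/47 = -99/47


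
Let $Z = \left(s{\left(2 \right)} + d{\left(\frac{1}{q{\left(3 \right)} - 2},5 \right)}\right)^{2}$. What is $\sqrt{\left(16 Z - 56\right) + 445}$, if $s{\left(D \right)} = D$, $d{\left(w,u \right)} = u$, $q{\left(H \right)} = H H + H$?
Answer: $\sqrt{1173} \approx 34.249$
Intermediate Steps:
$q{\left(H \right)} = H + H^{2}$ ($q{\left(H \right)} = H^{2} + H = H + H^{2}$)
$Z = 49$ ($Z = \left(2 + 5\right)^{2} = 7^{2} = 49$)
$\sqrt{\left(16 Z - 56\right) + 445} = \sqrt{\left(16 \cdot 49 - 56\right) + 445} = \sqrt{\left(784 - 56\right) + 445} = \sqrt{728 + 445} = \sqrt{1173}$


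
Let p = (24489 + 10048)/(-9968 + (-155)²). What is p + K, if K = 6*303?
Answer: 25590163/14057 ≈ 1820.5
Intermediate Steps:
K = 1818
p = 34537/14057 (p = 34537/(-9968 + 24025) = 34537/14057 ≈ 2.4569)
p + K = 34537/14057 + 1818 = 25590163/14057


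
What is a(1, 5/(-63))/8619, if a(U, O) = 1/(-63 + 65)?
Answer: 1/17238 ≈ 5.8011e-5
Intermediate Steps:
a(U, O) = ½ (a(U, O) = 1/2 = ½)
a(1, 5/(-63))/8619 = (½)/8619 = (½)*(1/8619) = 1/17238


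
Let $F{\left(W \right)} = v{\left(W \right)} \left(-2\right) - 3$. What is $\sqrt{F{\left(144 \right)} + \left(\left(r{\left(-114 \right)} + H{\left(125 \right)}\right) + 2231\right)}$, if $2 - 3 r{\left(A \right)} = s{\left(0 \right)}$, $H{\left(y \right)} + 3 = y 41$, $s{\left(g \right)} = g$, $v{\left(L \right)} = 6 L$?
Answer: $\frac{2 \sqrt{12651}}{3} \approx 74.984$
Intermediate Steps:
$H{\left(y \right)} = -3 + 41 y$ ($H{\left(y \right)} = -3 + y 41 = -3 + 41 y$)
$r{\left(A \right)} = \frac{2}{3}$ ($r{\left(A \right)} = \frac{2}{3} - 0 = \frac{2}{3} + 0 = \frac{2}{3}$)
$F{\left(W \right)} = -3 - 12 W$ ($F{\left(W \right)} = 6 W \left(-2\right) - 3 = - 12 W - 3 = -3 - 12 W$)
$\sqrt{F{\left(144 \right)} + \left(\left(r{\left(-114 \right)} + H{\left(125 \right)}\right) + 2231\right)} = \sqrt{\left(-3 - 1728\right) + \left(\left(\frac{2}{3} + \left(-3 + 41 \cdot 125\right)\right) + 2231\right)} = \sqrt{\left(-3 - 1728\right) + \left(\left(\frac{2}{3} + \left(-3 + 5125\right)\right) + 2231\right)} = \sqrt{-1731 + \left(\left(\frac{2}{3} + 5122\right) + 2231\right)} = \sqrt{-1731 + \left(\frac{15368}{3} + 2231\right)} = \sqrt{-1731 + \frac{22061}{3}} = \sqrt{\frac{16868}{3}} = \frac{2 \sqrt{12651}}{3}$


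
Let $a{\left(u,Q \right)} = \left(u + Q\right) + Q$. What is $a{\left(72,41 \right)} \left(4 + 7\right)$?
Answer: $1694$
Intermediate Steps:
$a{\left(u,Q \right)} = u + 2 Q$ ($a{\left(u,Q \right)} = \left(Q + u\right) + Q = u + 2 Q$)
$a{\left(72,41 \right)} \left(4 + 7\right) = \left(72 + 2 \cdot 41\right) \left(4 + 7\right) = \left(72 + 82\right) 11 = 154 \cdot 11 = 1694$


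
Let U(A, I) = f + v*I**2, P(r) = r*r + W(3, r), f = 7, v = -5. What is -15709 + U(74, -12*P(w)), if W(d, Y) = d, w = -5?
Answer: -580182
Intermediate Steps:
P(r) = 3 + r**2 (P(r) = r*r + 3 = r**2 + 3 = 3 + r**2)
U(A, I) = 7 - 5*I**2
-15709 + U(74, -12*P(w)) = -15709 + (7 - 5*144*(3 + (-5)**2)**2) = -15709 + (7 - 5*144*(3 + 25)**2) = -15709 + (7 - 5*(-12*28)**2) = -15709 + (7 - 5*(-336)**2) = -15709 + (7 - 5*112896) = -15709 + (7 - 564480) = -15709 - 564473 = -580182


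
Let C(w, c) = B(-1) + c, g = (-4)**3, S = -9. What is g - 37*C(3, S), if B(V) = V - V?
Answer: 269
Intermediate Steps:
B(V) = 0
g = -64
C(w, c) = c (C(w, c) = 0 + c = c)
g - 37*C(3, S) = -64 - 37*(-9) = -64 + 333 = 269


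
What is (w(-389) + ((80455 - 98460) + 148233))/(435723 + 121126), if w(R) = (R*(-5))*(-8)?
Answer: 114668/556849 ≈ 0.20592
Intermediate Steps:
w(R) = 40*R (w(R) = -5*R*(-8) = 40*R)
(w(-389) + ((80455 - 98460) + 148233))/(435723 + 121126) = (40*(-389) + ((80455 - 98460) + 148233))/(435723 + 121126) = (-15560 + (-18005 + 148233))/556849 = (-15560 + 130228)*(1/556849) = 114668*(1/556849) = 114668/556849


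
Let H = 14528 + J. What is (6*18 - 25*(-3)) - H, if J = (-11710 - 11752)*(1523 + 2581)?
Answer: 96273703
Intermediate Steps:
J = -96288048 (J = -23462*4104 = -96288048)
H = -96273520 (H = 14528 - 96288048 = -96273520)
(6*18 - 25*(-3)) - H = (6*18 - 25*(-3)) - 1*(-96273520) = (108 + 75) + 96273520 = 183 + 96273520 = 96273703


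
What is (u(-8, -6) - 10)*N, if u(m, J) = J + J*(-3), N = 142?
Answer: 284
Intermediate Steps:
u(m, J) = -2*J (u(m, J) = J - 3*J = -2*J)
(u(-8, -6) - 10)*N = (-2*(-6) - 10)*142 = (12 - 10)*142 = 2*142 = 284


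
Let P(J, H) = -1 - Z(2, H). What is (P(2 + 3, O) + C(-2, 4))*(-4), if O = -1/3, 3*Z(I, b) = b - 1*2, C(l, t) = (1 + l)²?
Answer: -28/9 ≈ -3.1111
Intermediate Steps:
Z(I, b) = -⅔ + b/3 (Z(I, b) = (b - 1*2)/3 = (b - 2)/3 = (-2 + b)/3 = -⅔ + b/3)
O = -⅓ (O = -1*⅓ = -⅓ ≈ -0.33333)
P(J, H) = -⅓ - H/3 (P(J, H) = -1 - (-⅔ + H/3) = -1 + (⅔ - H/3) = -⅓ - H/3)
(P(2 + 3, O) + C(-2, 4))*(-4) = ((-⅓ - ⅓*(-⅓)) + (1 - 2)²)*(-4) = ((-⅓ + ⅑) + (-1)²)*(-4) = (-2/9 + 1)*(-4) = (7/9)*(-4) = -28/9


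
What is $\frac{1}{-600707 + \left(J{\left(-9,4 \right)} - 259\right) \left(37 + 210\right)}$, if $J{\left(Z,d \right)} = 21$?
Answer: $- \frac{1}{659493} \approx -1.5163 \cdot 10^{-6}$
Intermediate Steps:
$\frac{1}{-600707 + \left(J{\left(-9,4 \right)} - 259\right) \left(37 + 210\right)} = \frac{1}{-600707 + \left(21 - 259\right) \left(37 + 210\right)} = \frac{1}{-600707 - 58786} = \frac{1}{-659493} = - \frac{1}{659493}$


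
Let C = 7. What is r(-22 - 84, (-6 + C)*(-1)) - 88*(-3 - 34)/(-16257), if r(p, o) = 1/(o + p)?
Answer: -364649/1739499 ≈ -0.20963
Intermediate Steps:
r(-22 - 84, (-6 + C)*(-1)) - 88*(-3 - 34)/(-16257) = 1/((-6 + 7)*(-1) + (-22 - 84)) - 88*(-3 - 34)/(-16257) = 1/(1*(-1) - 106) - 88*(-37)*(-1)/16257 = 1/(-1 - 106) - (-3256)*(-1)/16257 = 1/(-107) - 1*3256/16257 = -1/107 - 3256/16257 = -364649/1739499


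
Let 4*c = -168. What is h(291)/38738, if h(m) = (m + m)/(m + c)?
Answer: 97/1607627 ≈ 6.0337e-5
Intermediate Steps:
c = -42 (c = (¼)*(-168) = -42)
h(m) = 2*m/(-42 + m) (h(m) = (m + m)/(m - 42) = (2*m)/(-42 + m) = 2*m/(-42 + m))
h(291)/38738 = (2*291/(-42 + 291))/38738 = (2*291/249)*(1/38738) = (2*291*(1/249))*(1/38738) = (194/83)*(1/38738) = 97/1607627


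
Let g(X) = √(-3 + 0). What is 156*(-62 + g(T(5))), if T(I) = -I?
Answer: -9672 + 156*I*√3 ≈ -9672.0 + 270.2*I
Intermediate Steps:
g(X) = I*√3 (g(X) = √(-3) = I*√3)
156*(-62 + g(T(5))) = 156*(-62 + I*√3) = -9672 + 156*I*√3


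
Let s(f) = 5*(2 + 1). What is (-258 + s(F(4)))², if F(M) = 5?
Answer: 59049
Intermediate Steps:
s(f) = 15 (s(f) = 5*3 = 15)
(-258 + s(F(4)))² = (-258 + 15)² = (-243)² = 59049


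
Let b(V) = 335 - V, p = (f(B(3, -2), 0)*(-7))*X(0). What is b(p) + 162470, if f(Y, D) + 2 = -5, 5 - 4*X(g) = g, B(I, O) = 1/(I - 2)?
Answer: 650975/4 ≈ 1.6274e+5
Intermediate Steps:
B(I, O) = 1/(-2 + I)
X(g) = 5/4 - g/4
f(Y, D) = -7 (f(Y, D) = -2 - 5 = -7)
p = 245/4 (p = (-7*(-7))*(5/4 - ¼*0) = 49*(5/4 + 0) = 49*(5/4) = 245/4 ≈ 61.250)
b(p) + 162470 = (335 - 1*245/4) + 162470 = (335 - 245/4) + 162470 = 1095/4 + 162470 = 650975/4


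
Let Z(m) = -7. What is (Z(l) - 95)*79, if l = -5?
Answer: -8058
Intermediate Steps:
(Z(l) - 95)*79 = (-7 - 95)*79 = -102*79 = -8058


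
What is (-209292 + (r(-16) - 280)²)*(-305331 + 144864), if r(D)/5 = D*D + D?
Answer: -102234809436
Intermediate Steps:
r(D) = 5*D + 5*D² (r(D) = 5*(D*D + D) = 5*(D² + D) = 5*(D + D²) = 5*D + 5*D²)
(-209292 + (r(-16) - 280)²)*(-305331 + 144864) = (-209292 + (5*(-16)*(1 - 16) - 280)²)*(-305331 + 144864) = (-209292 + (5*(-16)*(-15) - 280)²)*(-160467) = (-209292 + (1200 - 280)²)*(-160467) = (-209292 + 920²)*(-160467) = (-209292 + 846400)*(-160467) = 637108*(-160467) = -102234809436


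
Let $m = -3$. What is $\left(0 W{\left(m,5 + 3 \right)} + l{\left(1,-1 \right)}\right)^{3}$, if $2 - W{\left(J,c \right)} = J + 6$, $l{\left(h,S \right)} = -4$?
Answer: $-64$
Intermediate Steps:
$W{\left(J,c \right)} = -4 - J$ ($W{\left(J,c \right)} = 2 - \left(J + 6\right) = 2 - \left(6 + J\right) = -4 - J$)
$\left(0 W{\left(m,5 + 3 \right)} + l{\left(1,-1 \right)}\right)^{3} = \left(0 \left(-4 - -3\right) - 4\right)^{3} = \left(0 \left(-4 + 3\right) - 4\right)^{3} = \left(0 \left(-1\right) - 4\right)^{3} = \left(0 - 4\right)^{3} = \left(-4\right)^{3} = -64$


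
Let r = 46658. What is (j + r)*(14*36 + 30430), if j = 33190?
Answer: 2470018032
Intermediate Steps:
(j + r)*(14*36 + 30430) = (33190 + 46658)*(14*36 + 30430) = 79848*(504 + 30430) = 79848*30934 = 2470018032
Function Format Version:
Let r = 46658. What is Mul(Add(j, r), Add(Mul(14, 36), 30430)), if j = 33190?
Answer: 2470018032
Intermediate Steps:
Mul(Add(j, r), Add(Mul(14, 36), 30430)) = Mul(Add(33190, 46658), Add(Mul(14, 36), 30430)) = Mul(79848, Add(504, 30430)) = Mul(79848, 30934) = 2470018032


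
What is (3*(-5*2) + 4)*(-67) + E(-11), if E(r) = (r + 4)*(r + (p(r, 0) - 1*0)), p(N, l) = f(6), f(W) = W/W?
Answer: 1812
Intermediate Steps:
f(W) = 1
p(N, l) = 1
E(r) = (1 + r)*(4 + r) (E(r) = (r + 4)*(r + (1 - 1*0)) = (4 + r)*(r + (1 + 0)) = (4 + r)*(r + 1) = (4 + r)*(1 + r) = (1 + r)*(4 + r))
(3*(-5*2) + 4)*(-67) + E(-11) = (3*(-5*2) + 4)*(-67) + (4 + (-11)² + 5*(-11)) = (3*(-10) + 4)*(-67) + (4 + 121 - 55) = (-30 + 4)*(-67) + 70 = -26*(-67) + 70 = 1742 + 70 = 1812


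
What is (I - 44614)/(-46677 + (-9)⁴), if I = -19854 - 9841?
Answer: 74309/40116 ≈ 1.8524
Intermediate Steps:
I = -29695
(I - 44614)/(-46677 + (-9)⁴) = (-29695 - 44614)/(-46677 + (-9)⁴) = -74309/(-46677 + 6561) = -74309/(-40116) = -74309*(-1/40116) = 74309/40116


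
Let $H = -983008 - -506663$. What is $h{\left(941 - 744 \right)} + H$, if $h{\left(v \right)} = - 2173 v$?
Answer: $-904426$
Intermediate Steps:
$H = -476345$ ($H = -983008 + 506663 = -476345$)
$h{\left(941 - 744 \right)} + H = - 2173 \left(941 - 744\right) - 476345 = \left(-2173\right) 197 - 476345 = -428081 - 476345 = -904426$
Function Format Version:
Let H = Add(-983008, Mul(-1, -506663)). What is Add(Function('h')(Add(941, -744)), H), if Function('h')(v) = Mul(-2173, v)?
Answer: -904426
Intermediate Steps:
H = -476345 (H = Add(-983008, 506663) = -476345)
Add(Function('h')(Add(941, -744)), H) = Add(Mul(-2173, Add(941, -744)), -476345) = Add(Mul(-2173, 197), -476345) = Add(-428081, -476345) = -904426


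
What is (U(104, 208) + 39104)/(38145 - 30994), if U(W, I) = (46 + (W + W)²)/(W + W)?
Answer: 4088471/743704 ≈ 5.4974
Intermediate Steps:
U(W, I) = (46 + 4*W²)/(2*W) (U(W, I) = (46 + (2*W)²)/((2*W)) = (46 + 4*W²)*(1/(2*W)) = (46 + 4*W²)/(2*W))
(U(104, 208) + 39104)/(38145 - 30994) = ((2*104 + 23/104) + 39104)/(38145 - 30994) = ((208 + 23*(1/104)) + 39104)/7151 = ((208 + 23/104) + 39104)*(1/7151) = (21655/104 + 39104)*(1/7151) = (4088471/104)*(1/7151) = 4088471/743704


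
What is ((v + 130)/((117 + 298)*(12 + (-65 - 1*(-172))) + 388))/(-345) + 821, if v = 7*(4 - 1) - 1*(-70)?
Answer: 14097953164/17171685 ≈ 821.00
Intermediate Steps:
v = 91 (v = 7*3 + 70 = 21 + 70 = 91)
((v + 130)/((117 + 298)*(12 + (-65 - 1*(-172))) + 388))/(-345) + 821 = ((91 + 130)/((117 + 298)*(12 + (-65 - 1*(-172))) + 388))/(-345) + 821 = (221/(415*(12 + (-65 + 172)) + 388))*(-1/345) + 821 = (221/(415*(12 + 107) + 388))*(-1/345) + 821 = (221/(415*119 + 388))*(-1/345) + 821 = (221/(49385 + 388))*(-1/345) + 821 = (221/49773)*(-1/345) + 821 = -221/17171685 + 821 = 14097953164/17171685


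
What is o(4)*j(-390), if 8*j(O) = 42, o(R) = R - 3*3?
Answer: -105/4 ≈ -26.250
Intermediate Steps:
o(R) = -9 + R (o(R) = R - 9 = -9 + R)
j(O) = 21/4 (j(O) = (⅛)*42 = 21/4)
o(4)*j(-390) = (-9 + 4)*(21/4) = -5*21/4 = -105/4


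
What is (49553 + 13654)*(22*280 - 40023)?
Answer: -2140378641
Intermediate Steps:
(49553 + 13654)*(22*280 - 40023) = 63207*(6160 - 40023) = 63207*(-33863) = -2140378641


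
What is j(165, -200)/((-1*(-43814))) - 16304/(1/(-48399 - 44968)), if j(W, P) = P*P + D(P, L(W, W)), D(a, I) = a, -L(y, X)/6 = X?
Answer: 33348052748076/21907 ≈ 1.5223e+9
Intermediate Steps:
L(y, X) = -6*X
j(W, P) = P + P² (j(W, P) = P*P + P = P² + P = P + P²)
j(165, -200)/((-1*(-43814))) - 16304/(1/(-48399 - 44968)) = (-200*(1 - 200))/((-1*(-43814))) - 16304/(1/(-48399 - 44968)) = -200*(-199)/43814 - 16304/(1/(-93367)) = 39800*(1/43814) - 16304/(-1/93367) = 19900/21907 - 16304*(-93367) = 19900/21907 + 1522255568 = 33348052748076/21907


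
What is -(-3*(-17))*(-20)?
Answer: 1020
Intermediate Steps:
-(-3*(-17))*(-20) = -51*(-20) = -1*(-1020) = 1020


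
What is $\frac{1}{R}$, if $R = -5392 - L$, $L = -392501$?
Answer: $\frac{1}{387109} \approx 2.5833 \cdot 10^{-6}$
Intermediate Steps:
$R = 387109$ ($R = -5392 - -392501 = -5392 + 392501 = 387109$)
$\frac{1}{R} = \frac{1}{387109}$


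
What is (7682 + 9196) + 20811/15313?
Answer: 258473625/15313 ≈ 16879.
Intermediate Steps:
(7682 + 9196) + 20811/15313 = 16878 + 20811*(1/15313) = 16878 + 20811/15313 = 258473625/15313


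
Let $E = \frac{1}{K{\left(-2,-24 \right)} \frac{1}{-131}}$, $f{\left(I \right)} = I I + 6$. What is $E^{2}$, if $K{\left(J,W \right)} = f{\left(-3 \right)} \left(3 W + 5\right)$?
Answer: $\frac{17161}{1010025} \approx 0.016991$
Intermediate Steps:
$f{\left(I \right)} = 6 + I^{2}$ ($f{\left(I \right)} = I^{2} + 6 = 6 + I^{2}$)
$K{\left(J,W \right)} = 75 + 45 W$ ($K{\left(J,W \right)} = \left(6 + \left(-3\right)^{2}\right) \left(3 W + 5\right) = \left(6 + 9\right) \left(5 + 3 W\right) = 15 \left(5 + 3 W\right) = 75 + 45 W$)
$E = \frac{131}{1005}$ ($E = \frac{1}{\left(75 + 45 \left(-24\right)\right) \frac{1}{-131}} = \frac{1}{\left(75 - 1080\right) \left(- \frac{1}{131}\right)} = \frac{1}{\left(-1005\right) \left(- \frac{1}{131}\right)} = \frac{1}{\frac{1005}{131}} = \frac{131}{1005} \approx 0.13035$)
$E^{2} = \left(\frac{131}{1005}\right)^{2} = \frac{17161}{1010025}$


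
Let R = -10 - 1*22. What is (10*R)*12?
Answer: -3840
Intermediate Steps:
R = -32 (R = -10 - 22 = -32)
(10*R)*12 = (10*(-32))*12 = -320*12 = -3840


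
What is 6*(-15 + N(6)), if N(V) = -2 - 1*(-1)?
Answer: -96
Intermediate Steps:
N(V) = -1 (N(V) = -2 + 1 = -1)
6*(-15 + N(6)) = 6*(-15 - 1) = 6*(-16) = -96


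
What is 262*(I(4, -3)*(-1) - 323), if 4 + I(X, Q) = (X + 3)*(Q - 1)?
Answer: -76242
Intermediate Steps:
I(X, Q) = -4 + (-1 + Q)*(3 + X) (I(X, Q) = -4 + (X + 3)*(Q - 1) = -4 + (3 + X)*(-1 + Q) = -4 + (-1 + Q)*(3 + X))
262*(I(4, -3)*(-1) - 323) = 262*((-7 - 1*4 + 3*(-3) - 3*4)*(-1) - 323) = 262*((-7 - 4 - 9 - 12)*(-1) - 323) = 262*(-32*(-1) - 323) = 262*(32 - 323) = 262*(-291) = -76242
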